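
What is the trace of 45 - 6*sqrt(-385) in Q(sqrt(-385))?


Tr(a + b*sqrt(d)) = (a + b*sqrt(d)) + (a - b*sqrt(d)) = 2a
= 2 * (45)
= 90

90


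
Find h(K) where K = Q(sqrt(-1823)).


K = Q(sqrt(-1823)). d mod 4 = 1, so D = disc(K) = d = -1823
h(K) equals the number of primitive reduced positive-definite forms (a, b, c) = a*x^2 + b*x*y + c*y^2 with b^2 - 4ac = D,
where reduced means |b| <= a <= c, with b >= 0 whenever |b| = a or a = c, and primitive means gcd(a, b, c) = 1.
Reduced forces 3a^2 <= |D| = 1823, so 1 <= a <= 24; b must have the parity of D, and c = (b^2 - D)/(4a) must be an integer >= a.
Enumerate a = 1..24, b in [-a, a]:
  a=1: (1, 1, 456)  [1]
  a=2: (2, -1, 228), (2, 1, 228)  [2]
  a=3: (3, -1, 152), (3, 1, 152)  [2]
  a=4: (4, -1, 114), (4, 1, 114)  [2]
  a=5: none
  a=6: (6, -5, 77), (6, -1, 76), (6, 1, 76), (6, 5, 77)  [4]
  a=7: (7, -5, 66), (7, 5, 66)  [2]
  a=8: (8, -1, 57), (8, 1, 57)  [2]
  a=9: (9, -7, 52), (9, 7, 52)  [2]
  a=10: none
  a=11: (11, -5, 42), (11, 5, 42)  [2]
  a=12: (12, -7, 39), (12, -1, 38), (12, 1, 38), (12, 7, 39)  [4]
  a=13: (13, -7, 36), (13, 7, 36)  [2]
  a=14: (14, -9, 34), (14, -5, 33), (14, 5, 33), (14, 9, 34)  [4]
  a=15: none
  a=16: (16, -15, 32), (16, 15, 32)  [2]
  a=17: (17, -9, 28), (17, 9, 28)  [2]
  a=18: (18, -11, 27), (18, -7, 26), (18, 7, 26), (18, 11, 27)  [4]
  a=19: (19, -1, 24), (19, 1, 24)  [2]
  a=20: none
  a=21: (21, -19, 26), (21, -5, 22), (21, 5, 22), (21, 19, 26)  [4]
  a=22: (22, -17, 24), (22, 17, 24)  [2]
  a=23..24: none
Total reduced forms: 1 + 2 + 2 + 2 + 4 + 2 + 2 + 2 + 2 + 4 + 2 + 4 + 2 + 2 + 4 + 2 + 4 + 2 = 45
h = 45

45


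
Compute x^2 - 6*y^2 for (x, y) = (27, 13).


x^2 - d*y^2
= 27^2 - 6*13^2
= 729 - 1014
= -285

-285


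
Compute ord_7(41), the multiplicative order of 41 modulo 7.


We want ord_7(41), the smallest k >= 1 with 41^k = 1 mod 7.
n = 7 = 7, phi(7) = 6; the order divides phi(n).
Divisors of 6: 1, 2, 3, 6
Repeated squaring mod 7: 41^1 = 6, 41^2 = 1, 41^4 = 1
Test divisors in increasing order:
  k=1: 41^1 = 6 mod 7
  k=2: 41^2 = 1 mod 7  <- first divisor giving 1
Order = 2

2


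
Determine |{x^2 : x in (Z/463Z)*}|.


For prime p, the number of non-zero quadratic residues is (p-1)/2.
= (463-1)/2
= 231

231


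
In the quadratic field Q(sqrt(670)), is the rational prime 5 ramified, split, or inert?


K = Q(sqrt(670)). Since d mod 4 = 2, disc(K) = 2680.
Check p | disc: 2680 mod 5 = 0.
p divides disc, so p ramifies: (p) = P^2 with e=2, f=1, g=1.
Therefore p is ramified.

ramified


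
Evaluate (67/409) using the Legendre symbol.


p = 409 is prime, so compute (67/409) with the reciprocity algorithm (Jacobi-symbol steps: pull out 2s via (2/n), flip via reciprocity, reduce):
  reciprocity: (67/409) -> +(409/67)
  reduce: (7/67)
  reciprocity: (7/67) -> -(67/7)
  reduce: (4/7)
  pull out 2: (2/7) = +1  (since 7 mod 8 = 7)
  pull out 2: (2/7) = +1  (since 7 mod 8 = 7)
  (1/7) = 1
Product of signs = -1
(67/409) = -1

-1


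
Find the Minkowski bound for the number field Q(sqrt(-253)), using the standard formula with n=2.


d = -253, d mod 4 = 3, so disc(K) = 4d = -1012; |disc(K)| = 1012
Imaginary quadratic field, so n = 2, s = r2 = 1, r1 = 0
M = (n!/n^n) * (4/pi)^s * sqrt(|disc(K)|) = (2!/2^2) * (4/pi)^1 * sqrt(1012)
= 0.5 * 1.273240 * 31.811947
= 20.2521

20.2521


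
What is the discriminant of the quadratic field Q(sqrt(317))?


For K = Q(sqrt(d)) with d squarefree: disc(K) = d if d = 1 mod 4, and disc(K) = 4d if d = 2 or 3 mod 4.
Here d = 317, and d mod 4 = 1.
d = 1 mod 4 (O_K = Z[(1+sqrt(d))/2]), so disc(K) = d = 317

317


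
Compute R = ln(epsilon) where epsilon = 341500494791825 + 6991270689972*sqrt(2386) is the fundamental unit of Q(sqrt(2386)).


epsilon = 341500494791825 + 6991270689972*sqrt(2386)
= 6.8300e+14
R = ln(6.8300e+14)
= 34.1575

34.1575


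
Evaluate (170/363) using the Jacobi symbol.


Compute (170/363) via quadratic reciprocity:
  pull out 2: (2/363) = -1  (since 363 mod 8 = 3)
  reciprocity: (85/363) -> +(363/85)
  reduce: (23/85)
  reciprocity: (23/85) -> +(85/23)
  reduce: (16/23)
  pull out 2: (2/23) = +1  (since 23 mod 8 = 7)
  pull out 2: (2/23) = +1  (since 23 mod 8 = 7)
  pull out 2: (2/23) = +1  (since 23 mod 8 = 7)
  pull out 2: (2/23) = +1  (since 23 mod 8 = 7)
  (1/23) = 1
Product of signs = -1

-1


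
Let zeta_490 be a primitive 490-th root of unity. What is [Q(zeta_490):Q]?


The degree equals Euler's totient phi(490).
490 = 2 * 5 * 7^2
phi(490) = 168

168


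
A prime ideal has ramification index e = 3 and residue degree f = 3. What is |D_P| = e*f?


|D_P| = e * f
= 3 * 3
= 9

9


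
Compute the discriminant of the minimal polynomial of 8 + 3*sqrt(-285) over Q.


The element 8 + 3*sqrt(-285) has minimal polynomial:
x^2 - 16*x + 2629
Discriminant = (-16)^2 - 4*(2629)
= 256 - 10516
= -10260

-10260


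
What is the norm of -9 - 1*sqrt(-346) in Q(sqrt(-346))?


N(a + b*sqrt(d)) = a^2 - d*b^2
= (-9)^2 - (-346)*(-1)^2
= 81 + 346
= 427

427


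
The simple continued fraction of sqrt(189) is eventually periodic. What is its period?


Run the CF algorithm for sqrt(189).
a_0 = floor(sqrt(189)) = 13; set m_0=0, q_0=1.
Recurrence: m' = q*a - m,  q' = (d - m'^2)/q,  a' = floor((a_0 + m')/q').
  step 1: m=13, q=20, a=1
  step 2: m=7, q=7, a=2
  step 3: m=7, q=20, a=1
  step 4: m=13, q=1, a=26
a_4 = 2*a_0 = 26, so the period closes here.
sqrt(189) = [13; 1, 2, 1, 26]
Period length = 4

4


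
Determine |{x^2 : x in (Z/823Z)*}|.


For prime p, the number of non-zero quadratic residues is (p-1)/2.
= (823-1)/2
= 411

411


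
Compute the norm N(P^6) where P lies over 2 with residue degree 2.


N(P^a) = p^(a*f)
= 2^(6*2)
= 2^12
= 4096

4096


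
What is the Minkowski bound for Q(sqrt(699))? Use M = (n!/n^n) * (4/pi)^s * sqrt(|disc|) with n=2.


d = 699, d mod 4 = 3, so disc(K) = 4d = 2796; |disc(K)| = 2796
Real quadratic field, so n = 2, s = r2 = 0, r1 = 2
M = (n!/n^n) * (4/pi)^s * sqrt(|disc(K)|) = (2!/2^2) * (4/pi)^0 * sqrt(2796)
= 0.5 * 1.000000 * 52.877216
= 26.4386

26.4386


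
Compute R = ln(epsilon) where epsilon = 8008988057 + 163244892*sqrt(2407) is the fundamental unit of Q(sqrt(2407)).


epsilon = 8008988057 + 163244892*sqrt(2407)
= 1.6018e+10
R = ln(1.6018e+10)
= 23.4970

23.4970


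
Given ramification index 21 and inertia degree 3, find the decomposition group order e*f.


|D_P| = e * f
= 21 * 3
= 63

63


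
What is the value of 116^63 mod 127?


p = 127 is prime and the exponent is (p-1)/2 = 63, so by Euler's criterion 116^63 = (116/127) = +1 or -1 mod 127.
Compute by square-and-multiply:
  63 = 32 + 16 + 8 + 4 + 2 + 1 (binary 111111)
  Repeated squaring mod 127: 116^1 = 116, 116^2 = 121, 116^4 = 36, 116^8 = 26, 116^16 = 41, 116^32 = 30
  116^63 = 116^32 * 116^16 * 116^8 * 116^4 * 116^2 * 116^1 = 30 * 41 * 26 * 36 * 121 * 116 mod 127
    30 * 41 = 1230 = 87 mod 127
    87 * 26 = 2262 = 103 mod 127
    103 * 36 = 3708 = 25 mod 127
    25 * 121 = 3025 = 104 mod 127
    104 * 116 = 12064 = 126 mod 127
  116^63 = 126 mod 127
Result 126 = p - 1 = -1 mod 127: 116 is a quadratic non-residue mod 127. As a residue in [0, p-1] the value is 126.
116^63 mod 127 = 126

126


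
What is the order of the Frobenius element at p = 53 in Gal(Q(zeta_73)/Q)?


The Frobenius at p in Gal(Q(zeta_n)/Q) = (Z/nZ)* is the class of p, so its order is ord_73(53), the smallest k >= 1 with 53^k = 1 mod 73.
n = 73 = 73, phi(73) = 72; the order divides phi(n).
Divisors of 72: 1, 2, 3, 4, 6, 8, 9, 12, 18, 24, 36, 72
Repeated squaring mod 73: 53^1 = 53, 53^2 = 35, 53^4 = 57, 53^8 = 37, 53^16 = 55, 53^32 = 32, 53^64 = 2
Test divisors in increasing order:
  k=1: 53^1 = 53 mod 73
  k=2: 53^2 = 35 mod 73
  k=3: 53^3 = 35 * 53 = 30 mod 73
  k=4: 53^4 = 57 mod 73
  k=6: 53^6 = 57 * 35 = 24 mod 73
  k=8: 53^8 = 37 mod 73
  k=9: 53^9 = 37 * 53 = 63 mod 73
  k=12: 53^12 = 37 * 57 = 65 mod 73
  k=18: 53^18 = 55 * 35 = 27 mod 73
  k=24: 53^24 = 55 * 37 = 64 mod 73
  k=36: 53^36 = 32 * 57 = 72 mod 73
  k=72: 53^72 = 2 * 37 = 1 mod 73  <- first divisor giving 1
Order = 72

72


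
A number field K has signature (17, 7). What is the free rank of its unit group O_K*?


By Dirichlet's unit theorem:
rank = r1 + r2 - 1
= 17 + 7 - 1
= 23

23


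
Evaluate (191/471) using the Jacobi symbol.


Compute (191/471) via quadratic reciprocity:
  reciprocity: (191/471) -> -(471/191)
  reduce: (89/191)
  reciprocity: (89/191) -> +(191/89)
  reduce: (13/89)
  reciprocity: (13/89) -> +(89/13)
  reduce: (11/13)
  reciprocity: (11/13) -> +(13/11)
  reduce: (2/11)
  pull out 2: (2/11) = -1  (since 11 mod 8 = 3)
  (1/11) = 1
Product of signs = 1

1


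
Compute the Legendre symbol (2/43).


p = 43 is prime, so compute (2/43) with the reciprocity algorithm (Jacobi-symbol steps: pull out 2s via (2/n), flip via reciprocity, reduce):
  pull out 2: (2/43) = -1  (since 43 mod 8 = 3)
  (1/43) = 1
Product of signs = -1
(2/43) = -1

-1


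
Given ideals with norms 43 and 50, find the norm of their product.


N(IJ) = N(I) * N(J)
= 43 * 50
= 2150

2150


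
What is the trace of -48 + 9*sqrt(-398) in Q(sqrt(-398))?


Tr(a + b*sqrt(d)) = (a + b*sqrt(d)) + (a - b*sqrt(d)) = 2a
= 2 * (-48)
= -96

-96


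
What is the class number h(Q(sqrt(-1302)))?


K = Q(sqrt(-1302)). d mod 4 = 2, so D = disc(K) = 4d = -5208
h(K) equals the number of primitive reduced positive-definite forms (a, b, c) = a*x^2 + b*x*y + c*y^2 with b^2 - 4ac = D,
where reduced means |b| <= a <= c, with b >= 0 whenever |b| = a or a = c, and primitive means gcd(a, b, c) = 1.
Reduced forces 3a^2 <= |D| = 5208, so 1 <= a <= 41; b must have the parity of D, and c = (b^2 - D)/(4a) must be an integer >= a.
Enumerate a = 1..41, b in [-a, a]:
  a=1: (1, 0, 1302)  [1]
  a=2: (2, 0, 651)  [1]
  a=3: (3, 0, 434)  [1]
  a=4..5: none
  a=6: (6, 0, 217)  [1]
  a=7: (7, 0, 186)  [1]
  a=8..13: none
  a=14: (14, 0, 93)  [1]
  a=15..18: none
  a=19: (19, -6, 69), (19, 6, 69)  [2]
  a=20: none
  a=21: (21, 0, 62)  [1]
  a=22: none
  a=23: (23, -6, 57), (23, 6, 57)  [2]
  a=24..30: none
  a=31: (31, 0, 42)  [1]
  a=32..36: none
  a=37: (37, -34, 43), (37, 34, 43)  [2]
  a=38: (38, -32, 41), (38, 32, 41)  [2]
  a=39..41: none
Total reduced forms: 1 + 1 + 1 + 1 + 1 + 1 + 2 + 1 + 2 + 1 + 2 + 2 = 16
h = 16

16


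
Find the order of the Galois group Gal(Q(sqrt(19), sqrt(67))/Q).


The 2 square roots of distinct primes are multiplicatively independent over Q,
so [K:Q] = 2^2 and Gal(K/Q) is isomorphic to (Z/2Z)^2.
|Gal| = 2^2 = 4

4


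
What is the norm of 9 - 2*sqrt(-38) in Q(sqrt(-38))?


N(a + b*sqrt(d)) = a^2 - d*b^2
= (9)^2 - (-38)*(-2)^2
= 81 + 152
= 233

233


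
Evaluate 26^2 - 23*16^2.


x^2 - d*y^2
= 26^2 - 23*16^2
= 676 - 5888
= -5212

-5212


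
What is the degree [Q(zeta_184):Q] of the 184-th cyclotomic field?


The degree equals Euler's totient phi(184).
184 = 2^3 * 23
phi(184) = 88

88


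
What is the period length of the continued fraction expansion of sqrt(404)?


Run the CF algorithm for sqrt(404).
a_0 = floor(sqrt(404)) = 20; set m_0=0, q_0=1.
Recurrence: m' = q*a - m,  q' = (d - m'^2)/q,  a' = floor((a_0 + m')/q').
  step 1: m=20, q=4, a=10
  step 2: m=20, q=1, a=40
a_2 = 2*a_0 = 40, so the period closes here.
sqrt(404) = [20; 10, 40]
Period length = 2

2


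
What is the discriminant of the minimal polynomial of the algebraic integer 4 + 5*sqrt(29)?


The element 4 + 5*sqrt(29) has minimal polynomial:
x^2 - 8*x - 709
Discriminant = (-8)^2 - 4*(-709)
= 64 + 2836
= 2900

2900


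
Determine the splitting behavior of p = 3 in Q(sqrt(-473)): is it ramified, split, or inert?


K = Q(sqrt(-473)). Since d mod 4 = 3, disc(K) = -1892.
Check p | disc: -1892 mod 3 = 1.
p does not divide disc. Compute Legendre symbol (d/p):
1^((3-1)/2) mod 3 = 1
(d/p) = 1, so p splits: (p) = P*P' with e=1, f=1, g=2.
Therefore p is split.

split


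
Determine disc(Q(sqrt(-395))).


For K = Q(sqrt(d)) with d squarefree: disc(K) = d if d = 1 mod 4, and disc(K) = 4d if d = 2 or 3 mod 4.
Here d = -395, and d mod 4 = 1.
d = 1 mod 4 (O_K = Z[(1+sqrt(d))/2]), so disc(K) = d = -395

-395


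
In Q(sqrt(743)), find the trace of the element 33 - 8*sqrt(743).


Tr(a + b*sqrt(d)) = (a + b*sqrt(d)) + (a - b*sqrt(d)) = 2a
= 2 * (33)
= 66

66


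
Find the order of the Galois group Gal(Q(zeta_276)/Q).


|Gal(Q(zeta_276)/Q)| = phi(276)
= 88

88


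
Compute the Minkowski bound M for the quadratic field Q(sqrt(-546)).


d = -546, d mod 4 = 2, so disc(K) = 4d = -2184; |disc(K)| = 2184
Imaginary quadratic field, so n = 2, s = r2 = 1, r1 = 0
M = (n!/n^n) * (4/pi)^s * sqrt(|disc(K)|) = (2!/2^2) * (4/pi)^1 * sqrt(2184)
= 0.5 * 1.273240 * 46.733286
= 29.7513

29.7513


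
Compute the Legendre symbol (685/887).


p = 887 is prime, so compute (685/887) with the reciprocity algorithm (Jacobi-symbol steps: pull out 2s via (2/n), flip via reciprocity, reduce):
  reciprocity: (685/887) -> +(887/685)
  reduce: (202/685)
  pull out 2: (2/685) = -1  (since 685 mod 8 = 5)
  reciprocity: (101/685) -> +(685/101)
  reduce: (79/101)
  reciprocity: (79/101) -> +(101/79)
  reduce: (22/79)
  pull out 2: (2/79) = +1  (since 79 mod 8 = 7)
  reciprocity: (11/79) -> -(79/11)
  reduce: (2/11)
  pull out 2: (2/11) = -1  (since 11 mod 8 = 3)
  (1/11) = 1
Product of signs = -1
(685/887) = -1

-1


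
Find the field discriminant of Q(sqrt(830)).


For K = Q(sqrt(d)) with d squarefree: disc(K) = d if d = 1 mod 4, and disc(K) = 4d if d = 2 or 3 mod 4.
Here d = 830, and d mod 4 = 2.
d = 2 mod 4, not 1 (O_K = Z[sqrt(d)]), so disc(K) = 4d = 4 * (830) = 3320

3320


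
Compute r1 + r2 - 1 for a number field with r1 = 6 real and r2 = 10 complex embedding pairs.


By Dirichlet's unit theorem:
rank = r1 + r2 - 1
= 6 + 10 - 1
= 15

15


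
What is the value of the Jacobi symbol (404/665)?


Compute (404/665) via quadratic reciprocity:
  pull out 2: (2/665) = +1  (since 665 mod 8 = 1)
  pull out 2: (2/665) = +1  (since 665 mod 8 = 1)
  reciprocity: (101/665) -> +(665/101)
  reduce: (59/101)
  reciprocity: (59/101) -> +(101/59)
  reduce: (42/59)
  pull out 2: (2/59) = -1  (since 59 mod 8 = 3)
  reciprocity: (21/59) -> +(59/21)
  reduce: (17/21)
  reciprocity: (17/21) -> +(21/17)
  reduce: (4/17)
  pull out 2: (2/17) = +1  (since 17 mod 8 = 1)
  pull out 2: (2/17) = +1  (since 17 mod 8 = 1)
  (1/17) = 1
Product of signs = -1

-1


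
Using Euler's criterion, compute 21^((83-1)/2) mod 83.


p = 83 is prime and the exponent is (p-1)/2 = 41, so by Euler's criterion 21^41 = (21/83) = +1 or -1 mod 83.
Compute by square-and-multiply:
  41 = 32 + 8 + 1 (binary 101001)
  Repeated squaring mod 83: 21^1 = 21, 21^2 = 26, 21^4 = 12, 21^8 = 61, 21^16 = 69, 21^32 = 30
  21^41 = 21^32 * 21^8 * 21^1 = 30 * 61 * 21 mod 83
    30 * 61 = 1830 = 4 mod 83
    4 * 21 = 84 = 1 mod 83
  21^41 = 1 mod 83
Result 1: 21 is a quadratic residue mod 83.
21^41 mod 83 = 1

1


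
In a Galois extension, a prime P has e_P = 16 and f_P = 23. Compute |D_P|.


|D_P| = e * f
= 16 * 23
= 368

368


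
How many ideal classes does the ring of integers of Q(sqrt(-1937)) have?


K = Q(sqrt(-1937)). d mod 4 = 3, so D = disc(K) = 4d = -7748
h(K) equals the number of primitive reduced positive-definite forms (a, b, c) = a*x^2 + b*x*y + c*y^2 with b^2 - 4ac = D,
where reduced means |b| <= a <= c, with b >= 0 whenever |b| = a or a = c, and primitive means gcd(a, b, c) = 1.
Reduced forces 3a^2 <= |D| = 7748, so 1 <= a <= 50; b must have the parity of D, and c = (b^2 - D)/(4a) must be an integer >= a.
Enumerate a = 1..50, b in [-a, a]:
  a=1: (1, 0, 1937)  [1]
  a=2: (2, 2, 969)  [1]
  a=3: (3, -2, 646), (3, 2, 646)  [2]
  a=4..5: none
  a=6: (6, -2, 323), (6, 2, 323)  [2]
  a=7: (7, -6, 278), (7, 6, 278)  [2]
  a=8: none
  a=9: (9, -8, 217), (9, 8, 217)  [2]
  a=10..12: none
  a=13: (13, 0, 149)  [1]
  a=14: (14, -6, 139), (14, 6, 139)  [2]
  a=15..16: none
  a=17: (17, -2, 114), (17, 2, 114)  [2]
  a=18: (18, -10, 109), (18, 10, 109)  [2]
  a=19: (19, -2, 102), (19, 2, 102)  [2]
  a=20: none
  a=21: (21, -20, 97), (21, -8, 93), (21, 8, 93), (21, 20, 97)  [4]
  a=22: none
  a=23: (23, -16, 87), (23, 16, 87)  [2]
  a=24..25: none
  a=26: (26, 26, 81)  [1]
  a=27: (27, -26, 78), (27, 26, 78)  [2]
  a=28: none
  a=29: (29, -16, 69), (29, 16, 69)  [2]
  a=30: none
  a=31: (31, -8, 63), (31, 8, 63)  [2]
  a=32..33: none
  a=34: (34, -2, 57), (34, 2, 57)  [2]
  a=35..37: none
  a=38: (38, -2, 51), (38, 2, 51)  [2]
  a=39: (39, -26, 54), (39, 26, 54)  [2]
  a=40: none
  a=41: (41, -40, 57), (41, 40, 57)  [2]
  a=42: (42, -34, 53), (42, -22, 49), (42, 22, 49), (42, 34, 53)  [4]
  a=43: (43, -32, 51), (43, 32, 51)  [2]
  a=44..45: none
  a=46: (46, -30, 47), (46, 30, 47)  [2]
  a=47..50: none
Total reduced forms: 1 + 1 + 2 + 2 + 2 + 2 + 1 + 2 + 2 + 2 + 2 + 4 + 2 + 1 + 2 + 2 + 2 + 2 + 2 + 2 + 2 + 4 + 2 + 2 = 48
h = 48

48


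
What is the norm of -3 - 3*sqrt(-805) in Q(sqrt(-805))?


N(a + b*sqrt(d)) = a^2 - d*b^2
= (-3)^2 - (-805)*(-3)^2
= 9 + 7245
= 7254

7254


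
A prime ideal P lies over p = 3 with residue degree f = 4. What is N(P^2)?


N(P^a) = p^(a*f)
= 3^(2*4)
= 3^8
= 6561

6561


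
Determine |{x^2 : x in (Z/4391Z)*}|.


For prime p, the number of non-zero quadratic residues is (p-1)/2.
= (4391-1)/2
= 2195

2195


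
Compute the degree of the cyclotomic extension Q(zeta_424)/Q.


The degree equals Euler's totient phi(424).
424 = 2^3 * 53
phi(424) = 208

208


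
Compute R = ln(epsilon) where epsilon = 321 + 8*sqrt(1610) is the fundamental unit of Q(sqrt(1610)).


epsilon = 321 + 8*sqrt(1610)
= 641.9984
R = ln(641.9984)
= 6.4646

6.4646


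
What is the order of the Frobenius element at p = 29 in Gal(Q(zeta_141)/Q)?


The Frobenius at p in Gal(Q(zeta_n)/Q) = (Z/nZ)* is the class of p, so its order is ord_141(29), the smallest k >= 1 with 29^k = 1 mod 141.
n = 141 = 3 * 47, phi(141) = 92; the order divides phi(n).
Divisors of 92: 1, 2, 4, 23, 46, 92
Repeated squaring mod 141: 29^1 = 29, 29^2 = 136, 29^4 = 25, 29^8 = 61, 29^16 = 55, 29^32 = 64, 29^64 = 7
Test divisors in increasing order:
  k=1: 29^1 = 29 mod 141
  k=2: 29^2 = 136 mod 141
  k=4: 29^4 = 25 mod 141
  k=23: 29^23 = 55 * 25 * 136 * 29 = 140 mod 141
  k=46: 29^46 = 64 * 61 * 25 * 136 = 1 mod 141  <- first divisor giving 1
Order = 46

46


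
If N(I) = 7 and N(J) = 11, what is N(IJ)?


N(IJ) = N(I) * N(J)
= 7 * 11
= 77

77


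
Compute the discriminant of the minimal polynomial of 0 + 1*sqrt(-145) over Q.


The element 0 + 1*sqrt(-145) has minimal polynomial:
x^2 + 0*x + 145
Discriminant = (0)^2 - 4*(145)
= 0 - 580
= -580

-580


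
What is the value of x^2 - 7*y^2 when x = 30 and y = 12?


x^2 - d*y^2
= 30^2 - 7*12^2
= 900 - 1008
= -108

-108


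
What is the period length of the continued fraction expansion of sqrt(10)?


Run the CF algorithm for sqrt(10).
a_0 = floor(sqrt(10)) = 3; set m_0=0, q_0=1.
Recurrence: m' = q*a - m,  q' = (d - m'^2)/q,  a' = floor((a_0 + m')/q').
  step 1: m=3, q=1, a=6
a_1 = 2*a_0 = 6, so the period closes here.
sqrt(10) = [3; 6]
Period length = 1

1


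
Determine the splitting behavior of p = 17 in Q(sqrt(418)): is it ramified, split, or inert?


K = Q(sqrt(418)). Since d mod 4 = 2, disc(K) = 1672.
Check p | disc: 1672 mod 17 = 6.
p does not divide disc. Compute Legendre symbol (d/p):
10^((17-1)/2) mod 17 = -1
(d/p) = -1, so p is inert: (p) stays prime with e=1, f=2, g=1.
Therefore p is inert.

inert


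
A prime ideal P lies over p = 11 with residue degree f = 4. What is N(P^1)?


N(P^a) = p^(a*f)
= 11^(1*4)
= 11^4
= 14641

14641


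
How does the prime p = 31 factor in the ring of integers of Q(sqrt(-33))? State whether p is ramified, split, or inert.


K = Q(sqrt(-33)). Since d mod 4 = 3, disc(K) = -132.
Check p | disc: -132 mod 31 = 23.
p does not divide disc. Compute Legendre symbol (d/p):
29^((31-1)/2) mod 31 = -1
(d/p) = -1, so p is inert: (p) stays prime with e=1, f=2, g=1.
Therefore p is inert.

inert


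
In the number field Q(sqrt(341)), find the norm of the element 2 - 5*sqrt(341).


N(a + b*sqrt(d)) = a^2 - d*b^2
= (2)^2 - (341)*(-5)^2
= 4 - 8525
= -8521

-8521


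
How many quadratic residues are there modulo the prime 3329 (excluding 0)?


For prime p, the number of non-zero quadratic residues is (p-1)/2.
= (3329-1)/2
= 1664

1664


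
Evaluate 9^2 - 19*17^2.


x^2 - d*y^2
= 9^2 - 19*17^2
= 81 - 5491
= -5410

-5410


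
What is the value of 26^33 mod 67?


p = 67 is prime and the exponent is (p-1)/2 = 33, so by Euler's criterion 26^33 = (26/67) = +1 or -1 mod 67.
Compute by square-and-multiply:
  33 = 32 + 1 (binary 100001)
  Repeated squaring mod 67: 26^1 = 26, 26^2 = 6, 26^4 = 36, 26^8 = 23, 26^16 = 60, 26^32 = 49
  26^33 = 26^32 * 26^1 = 49 * 26 mod 67
    49 * 26 = 1274 = 1 mod 67
  26^33 = 1 mod 67
Result 1: 26 is a quadratic residue mod 67.
26^33 mod 67 = 1

1


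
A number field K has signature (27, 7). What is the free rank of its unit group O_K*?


By Dirichlet's unit theorem:
rank = r1 + r2 - 1
= 27 + 7 - 1
= 33

33


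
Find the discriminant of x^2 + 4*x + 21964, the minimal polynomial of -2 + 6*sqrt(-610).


The element -2 + 6*sqrt(-610) has minimal polynomial:
x^2 + 4*x + 21964
Discriminant = (4)^2 - 4*(21964)
= 16 - 87856
= -87840

-87840


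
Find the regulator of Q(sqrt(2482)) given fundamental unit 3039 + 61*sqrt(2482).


epsilon = 3039 + 61*sqrt(2482)
= 6078.0002
R = ln(6078.0002)
= 8.7124

8.7124


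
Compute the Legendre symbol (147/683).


p = 683 is prime, so compute (147/683) with the reciprocity algorithm (Jacobi-symbol steps: pull out 2s via (2/n), flip via reciprocity, reduce):
  reciprocity: (147/683) -> -(683/147)
  reduce: (95/147)
  reciprocity: (95/147) -> -(147/95)
  reduce: (52/95)
  pull out 2: (2/95) = +1  (since 95 mod 8 = 7)
  pull out 2: (2/95) = +1  (since 95 mod 8 = 7)
  reciprocity: (13/95) -> +(95/13)
  reduce: (4/13)
  pull out 2: (2/13) = -1  (since 13 mod 8 = 5)
  pull out 2: (2/13) = -1  (since 13 mod 8 = 5)
  (1/13) = 1
Product of signs = 1
(147/683) = 1

1


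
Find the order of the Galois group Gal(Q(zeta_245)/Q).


|Gal(Q(zeta_245)/Q)| = phi(245)
= 168

168


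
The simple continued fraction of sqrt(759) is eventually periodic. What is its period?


Run the CF algorithm for sqrt(759).
a_0 = floor(sqrt(759)) = 27; set m_0=0, q_0=1.
Recurrence: m' = q*a - m,  q' = (d - m'^2)/q,  a' = floor((a_0 + m')/q').
  step 1: m=27, q=30, a=1
  step 2: m=3, q=25, a=1
  step 3: m=22, q=11, a=4
  step 4: m=22, q=25, a=1
  step 5: m=3, q=30, a=1
  step 6: m=27, q=1, a=54
a_6 = 2*a_0 = 54, so the period closes here.
sqrt(759) = [27; 1, 1, 4, 1, 1, 54]
Period length = 6

6


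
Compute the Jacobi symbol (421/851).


Compute (421/851) via quadratic reciprocity:
  reciprocity: (421/851) -> +(851/421)
  reduce: (9/421)
  reciprocity: (9/421) -> +(421/9)
  reduce: (7/9)
  reciprocity: (7/9) -> +(9/7)
  reduce: (2/7)
  pull out 2: (2/7) = +1  (since 7 mod 8 = 7)
  (1/7) = 1
Product of signs = 1

1


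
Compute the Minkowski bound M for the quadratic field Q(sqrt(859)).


d = 859, d mod 4 = 3, so disc(K) = 4d = 3436; |disc(K)| = 3436
Real quadratic field, so n = 2, s = r2 = 0, r1 = 2
M = (n!/n^n) * (4/pi)^s * sqrt(|disc(K)|) = (2!/2^2) * (4/pi)^0 * sqrt(3436)
= 0.5 * 1.000000 * 58.617404
= 29.3087

29.3087


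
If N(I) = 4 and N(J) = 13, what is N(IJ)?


N(IJ) = N(I) * N(J)
= 4 * 13
= 52

52


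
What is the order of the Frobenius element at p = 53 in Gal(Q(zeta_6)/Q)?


The Frobenius at p in Gal(Q(zeta_n)/Q) = (Z/nZ)* is the class of p, so its order is ord_6(53), the smallest k >= 1 with 53^k = 1 mod 6.
n = 6 = 2 * 3, phi(6) = 2; the order divides phi(n).
Divisors of 2: 1, 2
Repeated squaring mod 6: 53^1 = 5, 53^2 = 1
Test divisors in increasing order:
  k=1: 53^1 = 5 mod 6
  k=2: 53^2 = 1 mod 6  <- first divisor giving 1
Order = 2

2


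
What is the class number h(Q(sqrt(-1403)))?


K = Q(sqrt(-1403)). d mod 4 = 1, so D = disc(K) = d = -1403
h(K) equals the number of primitive reduced positive-definite forms (a, b, c) = a*x^2 + b*x*y + c*y^2 with b^2 - 4ac = D,
where reduced means |b| <= a <= c, with b >= 0 whenever |b| = a or a = c, and primitive means gcd(a, b, c) = 1.
Reduced forces 3a^2 <= |D| = 1403, so 1 <= a <= 21; b must have the parity of D, and c = (b^2 - D)/(4a) must be an integer >= a.
Enumerate a = 1..21, b in [-a, a]:
  a=1: (1, 1, 351)  [1]
  a=2: none
  a=3: (3, -1, 117), (3, 1, 117)  [2]
  a=4..6: none
  a=7: (7, -5, 51), (7, 5, 51)  [2]
  a=8: none
  a=9: (9, -1, 39), (9, 1, 39)  [2]
  a=10: none
  a=11: (11, -7, 33), (11, 7, 33)  [2]
  a=12: none
  a=13: (13, -1, 27), (13, 1, 27)  [2]
  a=14..16: none
  a=17: (17, -5, 21), (17, 5, 21)  [2]
  a=18..20: none
  a=21: (21, 19, 21)  [1]
Total reduced forms: 1 + 2 + 2 + 2 + 2 + 2 + 2 + 1 = 14
h = 14

14


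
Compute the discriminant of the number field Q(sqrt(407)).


For K = Q(sqrt(d)) with d squarefree: disc(K) = d if d = 1 mod 4, and disc(K) = 4d if d = 2 or 3 mod 4.
Here d = 407, and d mod 4 = 3.
d = 3 mod 4, not 1 (O_K = Z[sqrt(d)]), so disc(K) = 4d = 4 * (407) = 1628

1628


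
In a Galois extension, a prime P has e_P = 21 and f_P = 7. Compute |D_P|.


|D_P| = e * f
= 21 * 7
= 147

147


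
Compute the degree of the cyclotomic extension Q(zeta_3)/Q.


The degree equals Euler's totient phi(3).
3 = 3
phi(3) = 2

2


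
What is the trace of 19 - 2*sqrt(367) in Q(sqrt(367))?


Tr(a + b*sqrt(d)) = (a + b*sqrt(d)) + (a - b*sqrt(d)) = 2a
= 2 * (19)
= 38

38


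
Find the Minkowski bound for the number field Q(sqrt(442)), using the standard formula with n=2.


d = 442, d mod 4 = 2, so disc(K) = 4d = 1768; |disc(K)| = 1768
Real quadratic field, so n = 2, s = r2 = 0, r1 = 2
M = (n!/n^n) * (4/pi)^s * sqrt(|disc(K)|) = (2!/2^2) * (4/pi)^0 * sqrt(1768)
= 0.5 * 1.000000 * 42.047592
= 21.0238

21.0238


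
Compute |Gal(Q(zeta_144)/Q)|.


|Gal(Q(zeta_144)/Q)| = phi(144)
= 48

48


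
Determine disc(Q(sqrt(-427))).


For K = Q(sqrt(d)) with d squarefree: disc(K) = d if d = 1 mod 4, and disc(K) = 4d if d = 2 or 3 mod 4.
Here d = -427, and d mod 4 = 1.
d = 1 mod 4 (O_K = Z[(1+sqrt(d))/2]), so disc(K) = d = -427

-427


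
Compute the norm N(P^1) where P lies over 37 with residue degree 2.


N(P^a) = p^(a*f)
= 37^(1*2)
= 37^2
= 1369

1369


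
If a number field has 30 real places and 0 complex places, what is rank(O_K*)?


By Dirichlet's unit theorem:
rank = r1 + r2 - 1
= 30 + 0 - 1
= 29

29


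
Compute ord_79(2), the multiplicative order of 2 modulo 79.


We want ord_79(2), the smallest k >= 1 with 2^k = 1 mod 79.
n = 79 = 79, phi(79) = 78; the order divides phi(n).
Divisors of 78: 1, 2, 3, 6, 13, 26, 39, 78
Repeated squaring mod 79: 2^1 = 2, 2^2 = 4, 2^4 = 16, 2^8 = 19, 2^16 = 45, 2^32 = 50, 2^64 = 51
Test divisors in increasing order:
  k=1: 2^1 = 2 mod 79
  k=2: 2^2 = 4 mod 79
  k=3: 2^3 = 4 * 2 = 8 mod 79
  k=6: 2^6 = 16 * 4 = 64 mod 79
  k=13: 2^13 = 19 * 16 * 2 = 55 mod 79
  k=26: 2^26 = 45 * 19 * 4 = 23 mod 79
  k=39: 2^39 = 50 * 16 * 4 * 2 = 1 mod 79  <- first divisor giving 1
Order = 39

39


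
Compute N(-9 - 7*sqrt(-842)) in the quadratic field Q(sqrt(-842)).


N(a + b*sqrt(d)) = a^2 - d*b^2
= (-9)^2 - (-842)*(-7)^2
= 81 + 41258
= 41339

41339


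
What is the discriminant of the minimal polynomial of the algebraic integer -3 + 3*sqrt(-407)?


The element -3 + 3*sqrt(-407) has minimal polynomial:
x^2 + 6*x + 3672
Discriminant = (6)^2 - 4*(3672)
= 36 - 14688
= -14652

-14652


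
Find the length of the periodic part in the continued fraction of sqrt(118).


Run the CF algorithm for sqrt(118).
a_0 = floor(sqrt(118)) = 10; set m_0=0, q_0=1.
Recurrence: m' = q*a - m,  q' = (d - m'^2)/q,  a' = floor((a_0 + m')/q').
  step 1: m=10, q=18, a=1
  step 2: m=8, q=3, a=6
  step 3: m=10, q=6, a=3
  step 4: m=8, q=9, a=2
  step 5: m=10, q=2, a=10
  step 6: m=10, q=9, a=2
  step 7: m=8, q=6, a=3
  step 8: m=10, q=3, a=6
  step 9: m=8, q=18, a=1
  step 10: m=10, q=1, a=20
a_10 = 2*a_0 = 20, so the period closes here.
sqrt(118) = [10; 1, 6, 3, 2, 10, 2, 3, 6, 1, 20]
Period length = 10

10


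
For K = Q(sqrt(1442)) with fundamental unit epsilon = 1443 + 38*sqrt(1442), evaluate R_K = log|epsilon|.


epsilon = 1443 + 38*sqrt(1442)
= 2885.9997
R = ln(2885.9997)
= 7.9676

7.9676


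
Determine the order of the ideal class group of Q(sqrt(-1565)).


K = Q(sqrt(-1565)). d mod 4 = 3, so D = disc(K) = 4d = -6260
h(K) equals the number of primitive reduced positive-definite forms (a, b, c) = a*x^2 + b*x*y + c*y^2 with b^2 - 4ac = D,
where reduced means |b| <= a <= c, with b >= 0 whenever |b| = a or a = c, and primitive means gcd(a, b, c) = 1.
Reduced forces 3a^2 <= |D| = 6260, so 1 <= a <= 45; b must have the parity of D, and c = (b^2 - D)/(4a) must be an integer >= a.
Enumerate a = 1..45, b in [-a, a]:
  a=1: (1, 0, 1565)  [1]
  a=2: (2, 2, 783)  [1]
  a=3: (3, -2, 522), (3, 2, 522)  [2]
  a=4: none
  a=5: (5, 0, 313)  [1]
  a=6: (6, -2, 261), (6, 2, 261)  [2]
  a=7..8: none
  a=9: (9, -2, 174), (9, 2, 174)  [2]
  a=10: (10, 10, 159)  [1]
  a=11..14: none
  a=15: (15, -10, 106), (15, 10, 106)  [2]
  a=16: none
  a=17: (17, -8, 93), (17, 8, 93)  [2]
  a=18: (18, -2, 87), (18, 2, 87)  [2]
  a=19..26: none
  a=27: (27, -2, 58), (27, 2, 58)  [2]
  a=28: none
  a=29: (29, -2, 54), (29, 2, 54)  [2]
  a=30: (30, -10, 53), (30, 10, 53)  [2]
  a=31: (31, -8, 51), (31, 8, 51)  [2]
  a=32..33: none
  a=34: (34, -26, 51), (34, 26, 51)  [2]
  a=35..36: none
  a=37: (37, -20, 45), (37, 20, 45)  [2]
  a=38..45: none
Total reduced forms: 1 + 1 + 2 + 1 + 2 + 2 + 1 + 2 + 2 + 2 + 2 + 2 + 2 + 2 + 2 + 2 = 28
h = 28

28


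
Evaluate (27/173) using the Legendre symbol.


p = 173 is prime, so compute (27/173) with the reciprocity algorithm (Jacobi-symbol steps: pull out 2s via (2/n), flip via reciprocity, reduce):
  reciprocity: (27/173) -> +(173/27)
  reduce: (11/27)
  reciprocity: (11/27) -> -(27/11)
  reduce: (5/11)
  reciprocity: (5/11) -> +(11/5)
  reduce: (1/5)
  (1/5) = 1
Product of signs = -1
(27/173) = -1

-1


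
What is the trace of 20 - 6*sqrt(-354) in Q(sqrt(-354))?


Tr(a + b*sqrt(d)) = (a + b*sqrt(d)) + (a - b*sqrt(d)) = 2a
= 2 * (20)
= 40

40


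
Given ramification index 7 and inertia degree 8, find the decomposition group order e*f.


|D_P| = e * f
= 7 * 8
= 56

56


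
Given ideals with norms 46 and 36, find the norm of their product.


N(IJ) = N(I) * N(J)
= 46 * 36
= 1656

1656


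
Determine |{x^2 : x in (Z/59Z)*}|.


For prime p, the number of non-zero quadratic residues is (p-1)/2.
= (59-1)/2
= 29

29


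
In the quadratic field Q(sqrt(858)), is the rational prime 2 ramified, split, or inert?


K = Q(sqrt(858)). Since d mod 4 = 2, disc(K) = 3432.
Check p | disc: 3432 mod 2 = 0.
p divides disc, so p ramifies: (p) = P^2 with e=2, f=1, g=1.
Therefore p is ramified.

ramified


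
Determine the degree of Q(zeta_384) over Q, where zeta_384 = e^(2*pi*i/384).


The degree equals Euler's totient phi(384).
384 = 2^7 * 3
phi(384) = 128

128


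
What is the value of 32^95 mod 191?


p = 191 is prime and the exponent is (p-1)/2 = 95, so by Euler's criterion 32^95 = (32/191) = +1 or -1 mod 191.
Compute by square-and-multiply:
  95 = 64 + 16 + 8 + 4 + 2 + 1 (binary 1011111)
  Repeated squaring mod 191: 32^1 = 32, 32^2 = 69, 32^4 = 177, 32^8 = 5, 32^16 = 25, 32^32 = 52, 32^64 = 30
  32^95 = 32^64 * 32^16 * 32^8 * 32^4 * 32^2 * 32^1 = 30 * 25 * 5 * 177 * 69 * 32 mod 191
    30 * 25 = 750 = 177 mod 191
    177 * 5 = 885 = 121 mod 191
    121 * 177 = 21417 = 25 mod 191
    25 * 69 = 1725 = 6 mod 191
    6 * 32 = 192 = 1 mod 191
  32^95 = 1 mod 191
Result 1: 32 is a quadratic residue mod 191.
32^95 mod 191 = 1

1


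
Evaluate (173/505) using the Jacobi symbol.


Compute (173/505) via quadratic reciprocity:
  reciprocity: (173/505) -> +(505/173)
  reduce: (159/173)
  reciprocity: (159/173) -> +(173/159)
  reduce: (14/159)
  pull out 2: (2/159) = +1  (since 159 mod 8 = 7)
  reciprocity: (7/159) -> -(159/7)
  reduce: (5/7)
  reciprocity: (5/7) -> +(7/5)
  reduce: (2/5)
  pull out 2: (2/5) = -1  (since 5 mod 8 = 5)
  (1/5) = 1
Product of signs = 1

1


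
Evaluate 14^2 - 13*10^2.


x^2 - d*y^2
= 14^2 - 13*10^2
= 196 - 1300
= -1104

-1104


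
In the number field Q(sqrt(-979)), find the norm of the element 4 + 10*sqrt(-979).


N(a + b*sqrt(d)) = a^2 - d*b^2
= (4)^2 - (-979)*(10)^2
= 16 + 97900
= 97916

97916


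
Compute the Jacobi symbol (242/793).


Compute (242/793) via quadratic reciprocity:
  pull out 2: (2/793) = +1  (since 793 mod 8 = 1)
  reciprocity: (121/793) -> +(793/121)
  reduce: (67/121)
  reciprocity: (67/121) -> +(121/67)
  reduce: (54/67)
  pull out 2: (2/67) = -1  (since 67 mod 8 = 3)
  reciprocity: (27/67) -> -(67/27)
  reduce: (13/27)
  reciprocity: (13/27) -> +(27/13)
  reduce: (1/13)
  (1/13) = 1
Product of signs = 1

1


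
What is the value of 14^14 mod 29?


p = 29 is prime and the exponent is (p-1)/2 = 14, so by Euler's criterion 14^14 = (14/29) = +1 or -1 mod 29.
Compute by square-and-multiply:
  14 = 8 + 4 + 2 (binary 1110)
  Repeated squaring mod 29: 14^1 = 14, 14^2 = 22, 14^4 = 20, 14^8 = 23
  14^14 = 14^8 * 14^4 * 14^2 = 23 * 20 * 22 mod 29
    23 * 20 = 460 = 25 mod 29
    25 * 22 = 550 = 28 mod 29
  14^14 = 28 mod 29
Result 28 = p - 1 = -1 mod 29: 14 is a quadratic non-residue mod 29. As a residue in [0, p-1] the value is 28.
14^14 mod 29 = 28

28


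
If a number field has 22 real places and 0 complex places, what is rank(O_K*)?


By Dirichlet's unit theorem:
rank = r1 + r2 - 1
= 22 + 0 - 1
= 21

21


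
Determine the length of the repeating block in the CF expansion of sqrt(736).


Run the CF algorithm for sqrt(736).
a_0 = floor(sqrt(736)) = 27; set m_0=0, q_0=1.
Recurrence: m' = q*a - m,  q' = (d - m'^2)/q,  a' = floor((a_0 + m')/q').
  step 1: m=27, q=7, a=7
  step 2: m=22, q=36, a=1
  step 3: m=14, q=15, a=2
  step 4: m=16, q=32, a=1
  step 5: m=16, q=15, a=2
  step 6: m=14, q=36, a=1
  step 7: m=22, q=7, a=7
  step 8: m=27, q=1, a=54
a_8 = 2*a_0 = 54, so the period closes here.
sqrt(736) = [27; 7, 1, 2, 1, 2, 1, 7, 54]
Period length = 8

8


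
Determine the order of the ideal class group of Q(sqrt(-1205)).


K = Q(sqrt(-1205)). d mod 4 = 3, so D = disc(K) = 4d = -4820
h(K) equals the number of primitive reduced positive-definite forms (a, b, c) = a*x^2 + b*x*y + c*y^2 with b^2 - 4ac = D,
where reduced means |b| <= a <= c, with b >= 0 whenever |b| = a or a = c, and primitive means gcd(a, b, c) = 1.
Reduced forces 3a^2 <= |D| = 4820, so 1 <= a <= 40; b must have the parity of D, and c = (b^2 - D)/(4a) must be an integer >= a.
Enumerate a = 1..40, b in [-a, a]:
  a=1: (1, 0, 1205)  [1]
  a=2: (2, 2, 603)  [1]
  a=3: (3, -2, 402), (3, 2, 402)  [2]
  a=4: none
  a=5: (5, 0, 241)  [1]
  a=6: (6, -2, 201), (6, 2, 201)  [2]
  a=7..8: none
  a=9: (9, -2, 134), (9, 2, 134)  [2]
  a=10: (10, 10, 123)  [1]
  a=11: (11, -8, 111), (11, 8, 111)  [2]
  a=12: none
  a=13: (13, -4, 93), (13, 4, 93)  [2]
  a=14: none
  a=15: (15, -10, 82), (15, 10, 82)  [2]
  a=16: none
  a=17: (17, -12, 73), (17, 12, 73)  [2]
  a=18: (18, -2, 67), (18, 2, 67)  [2]
  a=19: (19, -14, 66), (19, 14, 66)  [2]
  a=20..21: none
  a=22: (22, -14, 57), (22, 14, 57)  [2]
  a=23..25: none
  a=26: (26, -22, 51), (26, 22, 51)  [2]
  a=27: (27, -16, 47), (27, 16, 47)  [2]
  a=28: none
  a=29: (29, -20, 45), (29, 20, 45)  [2]
  a=30: (30, -10, 41), (30, 10, 41)  [2]
  a=31: (31, -4, 39), (31, 4, 39)  [2]
  a=32: none
  a=33: (33, -14, 38), (33, -8, 37), (33, 8, 37), (33, 14, 38)  [4]
  a=34: (34, -22, 39), (34, 22, 39)  [2]
  a=35..40: none
Total reduced forms: 1 + 1 + 2 + 1 + 2 + 2 + 1 + 2 + 2 + 2 + 2 + 2 + 2 + 2 + 2 + 2 + 2 + 2 + 2 + 4 + 2 = 40
h = 40

40


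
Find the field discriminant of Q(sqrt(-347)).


For K = Q(sqrt(d)) with d squarefree: disc(K) = d if d = 1 mod 4, and disc(K) = 4d if d = 2 or 3 mod 4.
Here d = -347, and d mod 4 = 1.
d = 1 mod 4 (O_K = Z[(1+sqrt(d))/2]), so disc(K) = d = -347

-347


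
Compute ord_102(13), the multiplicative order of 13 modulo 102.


We want ord_102(13), the smallest k >= 1 with 13^k = 1 mod 102.
n = 102 = 2 * 3 * 17, phi(102) = 32; the order divides phi(n).
Divisors of 32: 1, 2, 4, 8, 16, 32
Repeated squaring mod 102: 13^1 = 13, 13^2 = 67, 13^4 = 1, 13^8 = 1, 13^16 = 1, 13^32 = 1
Test divisors in increasing order:
  k=1: 13^1 = 13 mod 102
  k=2: 13^2 = 67 mod 102
  k=4: 13^4 = 1 mod 102  <- first divisor giving 1
Order = 4

4


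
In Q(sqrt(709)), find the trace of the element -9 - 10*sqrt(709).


Tr(a + b*sqrt(d)) = (a + b*sqrt(d)) + (a - b*sqrt(d)) = 2a
= 2 * (-9)
= -18

-18


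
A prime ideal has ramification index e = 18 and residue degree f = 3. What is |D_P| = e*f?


|D_P| = e * f
= 18 * 3
= 54

54


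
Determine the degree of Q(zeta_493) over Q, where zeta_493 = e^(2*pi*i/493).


The degree equals Euler's totient phi(493).
493 = 17 * 29
phi(493) = 448

448


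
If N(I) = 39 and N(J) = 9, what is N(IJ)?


N(IJ) = N(I) * N(J)
= 39 * 9
= 351

351


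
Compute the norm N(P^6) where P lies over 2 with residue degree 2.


N(P^a) = p^(a*f)
= 2^(6*2)
= 2^12
= 4096

4096


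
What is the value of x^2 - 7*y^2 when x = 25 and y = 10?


x^2 - d*y^2
= 25^2 - 7*10^2
= 625 - 700
= -75

-75


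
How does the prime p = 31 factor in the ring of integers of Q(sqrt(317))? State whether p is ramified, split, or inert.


K = Q(sqrt(317)). Since d mod 4 = 1, disc(K) = 317.
Check p | disc: 317 mod 31 = 7.
p does not divide disc. Compute Legendre symbol (d/p):
7^((31-1)/2) mod 31 = 1
(d/p) = 1, so p splits: (p) = P*P' with e=1, f=1, g=2.
Therefore p is split.

split


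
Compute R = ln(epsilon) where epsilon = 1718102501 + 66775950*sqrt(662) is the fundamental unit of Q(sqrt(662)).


epsilon = 1718102501 + 66775950*sqrt(662)
= 3.4362e+09
R = ln(3.4362e+09)
= 21.9576

21.9576


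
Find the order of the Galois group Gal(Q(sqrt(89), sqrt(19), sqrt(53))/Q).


The 3 square roots of distinct primes are multiplicatively independent over Q,
so [K:Q] = 2^3 and Gal(K/Q) is isomorphic to (Z/2Z)^3.
|Gal| = 2^3 = 8

8


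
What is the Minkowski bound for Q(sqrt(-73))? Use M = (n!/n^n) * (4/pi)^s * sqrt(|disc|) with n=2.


d = -73, d mod 4 = 3, so disc(K) = 4d = -292; |disc(K)| = 292
Imaginary quadratic field, so n = 2, s = r2 = 1, r1 = 0
M = (n!/n^n) * (4/pi)^s * sqrt(|disc(K)|) = (2!/2^2) * (4/pi)^1 * sqrt(292)
= 0.5 * 1.273240 * 17.088007
= 10.8786

10.8786


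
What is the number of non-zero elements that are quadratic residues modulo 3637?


For prime p, the number of non-zero quadratic residues is (p-1)/2.
= (3637-1)/2
= 1818

1818


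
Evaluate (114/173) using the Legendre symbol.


p = 173 is prime, so compute (114/173) with the reciprocity algorithm (Jacobi-symbol steps: pull out 2s via (2/n), flip via reciprocity, reduce):
  pull out 2: (2/173) = -1  (since 173 mod 8 = 5)
  reciprocity: (57/173) -> +(173/57)
  reduce: (2/57)
  pull out 2: (2/57) = +1  (since 57 mod 8 = 1)
  (1/57) = 1
Product of signs = -1
(114/173) = -1

-1


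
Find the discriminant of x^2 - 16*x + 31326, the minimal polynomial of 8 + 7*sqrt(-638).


The element 8 + 7*sqrt(-638) has minimal polynomial:
x^2 - 16*x + 31326
Discriminant = (-16)^2 - 4*(31326)
= 256 - 125304
= -125048

-125048


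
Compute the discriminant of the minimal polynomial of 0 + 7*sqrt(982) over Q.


The element 0 + 7*sqrt(982) has minimal polynomial:
x^2 + 0*x - 48118
Discriminant = (0)^2 - 4*(-48118)
= 0 + 192472
= 192472

192472


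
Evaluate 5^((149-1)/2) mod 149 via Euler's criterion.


p = 149 is prime and the exponent is (p-1)/2 = 74, so by Euler's criterion 5^74 = (5/149) = +1 or -1 mod 149.
Compute by square-and-multiply:
  74 = 64 + 8 + 2 (binary 1001010)
  Repeated squaring mod 149: 5^1 = 5, 5^2 = 25, 5^4 = 29, 5^8 = 96, 5^16 = 127, 5^32 = 37, 5^64 = 28
  5^74 = 5^64 * 5^8 * 5^2 = 28 * 96 * 25 mod 149
    28 * 96 = 2688 = 6 mod 149
    6 * 25 = 150 = 1 mod 149
  5^74 = 1 mod 149
Result 1: 5 is a quadratic residue mod 149.
5^74 mod 149 = 1

1
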